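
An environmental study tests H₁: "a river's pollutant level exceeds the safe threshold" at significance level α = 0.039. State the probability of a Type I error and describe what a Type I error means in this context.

P(Type I error) = α = 0.039. A Type I error is rejecting H₀ when H₀ is actually true (false positive) — here, concluding that a river's pollutant level exceeds the safe threshold when in fact this is not the case. Consequence: shutting down a compliant factory unnecessarily.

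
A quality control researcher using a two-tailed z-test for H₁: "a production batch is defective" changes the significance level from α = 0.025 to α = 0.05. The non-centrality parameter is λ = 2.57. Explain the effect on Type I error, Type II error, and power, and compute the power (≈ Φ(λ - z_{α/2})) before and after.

Increasing α from 0.025 to 0.05:
• Type I error rate increases (α is the Type I rate by definition).
• Critical value moves from z_{α/2} = 2.241 to 1.96, so power = Φ(λ - z_{α/2}) goes from Φ(2.57 - 2.241) = 0.629 to Φ(2.57 - 1.96) = 0.729.
• Type II error rate β = 1 - power therefore decreases (0.371 → 0.271).
Appropriate when false negatives are costly — here, shipping a defective batch — faulty products reach customers.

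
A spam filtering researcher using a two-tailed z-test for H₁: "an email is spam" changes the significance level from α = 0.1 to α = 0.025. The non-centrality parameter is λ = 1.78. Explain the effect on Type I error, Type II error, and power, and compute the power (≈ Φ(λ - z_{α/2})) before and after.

Decreasing α from 0.1 to 0.025:
• Type I error rate decreases (α is the Type I rate by definition).
• Critical value moves from z_{α/2} = 1.645 to 2.241, so power = Φ(λ - z_{α/2}) goes from Φ(1.78 - 1.645) = 0.554 to Φ(1.78 - 2.241) = 0.322.
• Type II error rate β = 1 - power therefore increases (0.446 → 0.678).
Appropriate when false positives are costly — here, a legitimate email is sent to the spam folder and the user misses it.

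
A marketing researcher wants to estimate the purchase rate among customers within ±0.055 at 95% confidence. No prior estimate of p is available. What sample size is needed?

Conservative approach: use p = 0.5 (maximizes p(1-p) = 0.25). n = z²(0.25)/E² = 1.96²×0.25/0.055² = 317.5 → n = 318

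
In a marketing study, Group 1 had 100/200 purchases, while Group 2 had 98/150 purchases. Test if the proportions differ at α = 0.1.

p̂₁ = 0.5, p̂₂ = 0.653, pooled p̂ = 0.566. z = -2.864. Critical: ±1.645. Reject H₀.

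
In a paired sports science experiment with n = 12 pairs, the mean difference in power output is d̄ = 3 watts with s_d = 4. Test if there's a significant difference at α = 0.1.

t = d̄/(s_d/√n) = 3/(4/√12) = 2.598. df = 11, critical t = ±1.796. Reject H₀.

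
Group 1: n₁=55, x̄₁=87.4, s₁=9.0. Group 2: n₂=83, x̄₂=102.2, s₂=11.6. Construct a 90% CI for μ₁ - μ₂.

Difference = -14.8. SE = √(9.0²/55 + 11.6²/83) = 1.759. CI = (-17.69, -11.91)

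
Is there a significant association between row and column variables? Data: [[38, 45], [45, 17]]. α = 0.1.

χ² = 10.413. df = 1, critical = 2.706. Reject H₀. Variables are dependent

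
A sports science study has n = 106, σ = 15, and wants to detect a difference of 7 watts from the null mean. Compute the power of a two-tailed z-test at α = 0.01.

SE = σ/√n = 15/√106 = 1.457. Non-centrality λ = d/SE = 7/1.457 = 4.805. Power ≈ Φ(λ - z_{α/2}) = Φ(4.805 - 2.576) = Φ(2.229) = 0.987.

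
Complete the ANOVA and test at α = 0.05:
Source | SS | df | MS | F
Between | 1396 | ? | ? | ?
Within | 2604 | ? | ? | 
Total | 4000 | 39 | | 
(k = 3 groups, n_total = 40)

df_between = 2, df_within = 37. MS_between = 698.0, MS_within = 70.38. F = 9.918, F_crit ≈ 3.252. Reject H₀.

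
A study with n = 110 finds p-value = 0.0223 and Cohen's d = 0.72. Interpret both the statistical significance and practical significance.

Statistically significant (p = 0.0223 < 0.05). Cohen's d = 0.72 indicates a medium effect size. Both statistical and practical significance should be considered.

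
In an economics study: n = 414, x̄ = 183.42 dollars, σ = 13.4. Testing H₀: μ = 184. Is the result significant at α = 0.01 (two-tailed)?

z = (183.42 - 184)/(13.4/√414) = -0.881. Since |z| ≤ 2.576, not significant at α = 0.01.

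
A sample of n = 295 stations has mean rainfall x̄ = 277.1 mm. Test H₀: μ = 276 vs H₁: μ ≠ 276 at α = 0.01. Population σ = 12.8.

z = (x̄ - μ₀)/(σ/√n) = (277.1 - 276)/(12.8/√295) = 1.476. Critical value: ±2.576. Since |1.476| ≤ 2.576, Fail to reject H₀.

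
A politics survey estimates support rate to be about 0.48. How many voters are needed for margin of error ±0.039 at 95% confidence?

n = z²p(1-p)/E² = 1.96²×0.48×0.52/0.039² = 630.4 → n = 631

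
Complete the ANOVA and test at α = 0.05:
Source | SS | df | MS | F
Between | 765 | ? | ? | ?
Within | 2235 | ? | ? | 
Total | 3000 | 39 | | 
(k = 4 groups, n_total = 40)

df_between = 3, df_within = 36. MS_between = 255.0, MS_within = 62.08. F = 4.107, F_crit ≈ 2.866. Reject H₀.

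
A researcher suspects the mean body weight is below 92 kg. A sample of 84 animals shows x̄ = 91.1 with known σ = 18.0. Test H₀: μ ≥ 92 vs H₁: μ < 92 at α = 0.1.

z = -0.458. Critical value: -1.28. Fail to reject H₀.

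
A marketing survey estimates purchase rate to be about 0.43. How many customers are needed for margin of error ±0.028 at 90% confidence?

n = z²p(1-p)/E² = 1.645²×0.43×0.57/0.028² = 846.0 → n = 846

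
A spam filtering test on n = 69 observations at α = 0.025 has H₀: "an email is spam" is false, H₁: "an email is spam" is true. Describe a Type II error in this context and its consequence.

Type II error: failing to reject H₀ when it is false — concluding that an email is spam is not supported when in fact it is. Consequence: a spam email lands in the inbox.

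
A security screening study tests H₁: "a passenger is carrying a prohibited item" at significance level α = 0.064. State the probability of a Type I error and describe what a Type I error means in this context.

P(Type I error) = α = 0.064. A Type I error is rejecting H₀ when H₀ is actually true (false positive) — here, concluding that a passenger is carrying a prohibited item when in fact this is not the case. Consequence: detaining an innocent passenger — delay and inconvenience.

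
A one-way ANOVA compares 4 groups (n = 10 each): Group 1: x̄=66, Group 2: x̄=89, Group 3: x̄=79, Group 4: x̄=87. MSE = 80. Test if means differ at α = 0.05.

Grand mean = 80.25. SS_between = 3267.5, MS_between = 1089.17. F = 13.615, F_crit ≈ 2.866. Reject H₀.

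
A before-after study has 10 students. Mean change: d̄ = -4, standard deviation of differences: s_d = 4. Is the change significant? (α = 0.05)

t = d̄/(s_d/√n) = -4/(4/√10) = -3.162. df = 9, critical t = ±2.262. Reject H₀.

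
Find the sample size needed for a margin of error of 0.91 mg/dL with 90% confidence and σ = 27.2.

n = (z*σ/E)² = (1.645×27.2/0.91)² = 2417.6 → n = 2418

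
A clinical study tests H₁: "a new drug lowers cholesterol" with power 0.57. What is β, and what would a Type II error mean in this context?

β = 1 - power = 1 - 0.57 = 0.43. A Type II error is failing to reject H₀ when H₀ is false (false negative) — here, failing to conclude that a new drug lowers cholesterol when in fact it is true. Consequence: shelving an effective drug — patients miss out on a treatment that would have helped.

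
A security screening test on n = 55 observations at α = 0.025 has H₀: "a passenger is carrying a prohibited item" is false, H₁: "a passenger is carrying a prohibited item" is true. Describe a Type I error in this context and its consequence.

Type I error: rejecting H₀ when it is true — concluding that a passenger is carrying a prohibited item when in fact it is not. Consequence: detaining an innocent passenger — delay and inconvenience.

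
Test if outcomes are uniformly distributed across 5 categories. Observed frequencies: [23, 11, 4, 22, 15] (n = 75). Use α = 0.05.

Expected = 15 each. χ² = Σ(O-E)²/E = 16.667. df = 4, critical value = 9.488. Reject H₀.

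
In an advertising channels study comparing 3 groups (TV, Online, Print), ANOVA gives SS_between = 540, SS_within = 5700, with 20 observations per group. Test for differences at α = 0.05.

df_between = 2, df_within = 57. F = MS_between/MS_within = 270.0/100.0 = 2.7. F_crit ≈ 3.159. Fail to reject H₀.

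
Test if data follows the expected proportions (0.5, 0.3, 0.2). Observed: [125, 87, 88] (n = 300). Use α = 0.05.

Expected: [150.0, 90.0, 60.0]. χ² = 17.333. df = 2, critical = 5.991. Reject H₀.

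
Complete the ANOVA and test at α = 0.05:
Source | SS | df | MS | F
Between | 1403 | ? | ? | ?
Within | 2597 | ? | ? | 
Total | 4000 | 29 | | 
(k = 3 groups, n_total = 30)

df_between = 2, df_within = 27. MS_between = 701.5, MS_within = 96.19. F = 7.293, F_crit ≈ 3.354. Reject H₀.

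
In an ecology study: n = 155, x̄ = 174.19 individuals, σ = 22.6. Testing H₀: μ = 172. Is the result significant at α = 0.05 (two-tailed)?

z = (174.19 - 172)/(22.6/√155) = 1.206. Since |z| ≤ 1.96, not significant at α = 0.05.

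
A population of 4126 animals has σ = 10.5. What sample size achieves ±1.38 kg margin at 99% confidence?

Without FPC: n₀ = (2.576×10.5/1.38)² = 384.16. With FPC: n = n₀N/(n₀+N-1) = 351.5 → n = 352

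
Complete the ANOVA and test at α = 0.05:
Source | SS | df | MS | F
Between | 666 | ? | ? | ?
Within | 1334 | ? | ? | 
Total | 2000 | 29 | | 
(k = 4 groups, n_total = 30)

df_between = 3, df_within = 26. MS_between = 222.0, MS_within = 51.31. F = 4.327, F_crit ≈ 2.975. Reject H₀.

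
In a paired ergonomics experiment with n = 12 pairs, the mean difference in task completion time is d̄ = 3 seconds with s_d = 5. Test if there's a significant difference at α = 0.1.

t = d̄/(s_d/√n) = 3/(5/√12) = 2.078. df = 11, critical t = ±1.796. Reject H₀.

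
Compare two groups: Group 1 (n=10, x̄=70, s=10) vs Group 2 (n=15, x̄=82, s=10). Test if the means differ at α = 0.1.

Pooled sp = 10.0. t = -2.939, df = 23. Critical t = ±1.714. Reject H₀.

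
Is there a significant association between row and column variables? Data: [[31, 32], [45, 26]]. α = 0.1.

χ² = 2.732. df = 1, critical = 2.706. Reject H₀. Variables are dependent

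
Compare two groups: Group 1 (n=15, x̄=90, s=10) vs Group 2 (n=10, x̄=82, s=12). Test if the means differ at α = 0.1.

Pooled sp = 10.83. t = 1.81, df = 23. Critical t = ±1.714. Reject H₀.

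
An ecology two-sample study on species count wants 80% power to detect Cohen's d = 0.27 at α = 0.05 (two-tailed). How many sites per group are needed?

z_{α/2} = 1.96, z_β = Φ⁻¹(0.8) = 0.842. For small effect (d = 0.27): n per group = 2(z_{α/2} + z_β)²/d² = 2(1.96 + 0.842)²/0.27² = 215.4 → 216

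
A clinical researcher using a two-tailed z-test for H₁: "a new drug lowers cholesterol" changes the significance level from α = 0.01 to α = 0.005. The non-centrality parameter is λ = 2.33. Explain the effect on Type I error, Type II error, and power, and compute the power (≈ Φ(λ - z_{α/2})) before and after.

Decreasing α from 0.01 to 0.005:
• Type I error rate decreases (α is the Type I rate by definition).
• Critical value moves from z_{α/2} = 2.576 to 2.807, so power = Φ(λ - z_{α/2}) goes from Φ(2.33 - 2.576) = 0.403 to Φ(2.33 - 2.807) = 0.317.
• Type II error rate β = 1 - power therefore increases (0.597 → 0.683).
Appropriate when false positives are costly — here, approving an ineffective drug — patients take a useless medication and may skip effective alternatives.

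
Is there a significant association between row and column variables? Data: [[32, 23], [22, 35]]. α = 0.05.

χ² = 4.3. df = 1, critical = 3.841. Reject H₀. Variables are dependent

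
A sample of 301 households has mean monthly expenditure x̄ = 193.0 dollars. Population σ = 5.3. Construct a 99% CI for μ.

CI = x̄ ± z*(σ/√n) = 193.0 ± 2.576(5.3/√301) = 193.0 ± 0.79 = (192.21, 193.79)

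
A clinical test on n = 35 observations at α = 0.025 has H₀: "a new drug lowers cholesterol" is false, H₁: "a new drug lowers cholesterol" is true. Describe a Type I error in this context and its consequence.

Type I error: rejecting H₀ when it is true — concluding that a new drug lowers cholesterol when in fact it is not. Consequence: approving an ineffective drug — patients take a useless medication and may skip effective alternatives.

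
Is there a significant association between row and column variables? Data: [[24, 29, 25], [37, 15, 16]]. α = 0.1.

χ² = 8.556. df = 2, critical = 4.605. Reject H₀. Variables are dependent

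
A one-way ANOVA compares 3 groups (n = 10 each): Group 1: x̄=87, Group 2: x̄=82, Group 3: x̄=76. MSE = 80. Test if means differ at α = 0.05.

Grand mean = 81.67. SS_between = 606.67, MS_between = 303.33. F = 3.792, F_crit ≈ 3.354. Reject H₀.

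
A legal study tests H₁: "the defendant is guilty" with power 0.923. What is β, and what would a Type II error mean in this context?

β = 1 - power = 1 - 0.923 = 0.077. A Type II error is failing to reject H₀ when H₀ is false (false negative) — here, failing to conclude that the defendant is guilty when in fact it is true. Consequence: acquitting a guilty person.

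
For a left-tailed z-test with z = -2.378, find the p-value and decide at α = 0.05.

p = P(Z < -2.378) = Φ(-2.378) ≈ 0.0087. Since p < 0.05, reject H₀ (significant) at α = 0.05.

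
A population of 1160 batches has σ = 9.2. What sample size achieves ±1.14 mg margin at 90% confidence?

Without FPC: n₀ = (1.645×9.2/1.14)² = 176.237. With FPC: n = n₀N/(n₀+N-1) = 153.1 → n = 154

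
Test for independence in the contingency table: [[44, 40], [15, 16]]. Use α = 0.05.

χ² = 0.145. df = 1, critical = 3.841. Fail to reject H₀. No evidence of dependence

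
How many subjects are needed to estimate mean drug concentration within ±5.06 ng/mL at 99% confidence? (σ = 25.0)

n = (z*σ/E)² = (2.576×25.0/5.06)² = 162.0 → n = 162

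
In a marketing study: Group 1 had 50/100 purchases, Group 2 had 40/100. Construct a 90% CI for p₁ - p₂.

p̂₁ = 0.5, p̂₂ = 0.4. Difference = 0.1. CI = (-0.015, 0.215)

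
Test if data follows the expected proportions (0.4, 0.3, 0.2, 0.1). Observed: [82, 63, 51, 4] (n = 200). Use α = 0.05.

Expected: [80.0, 60.0, 40.0, 20.0]. χ² = 16.025. df = 3, critical = 7.815. Reject H₀.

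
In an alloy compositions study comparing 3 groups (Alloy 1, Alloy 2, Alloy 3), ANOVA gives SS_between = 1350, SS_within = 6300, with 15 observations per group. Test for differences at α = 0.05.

df_between = 2, df_within = 42. F = MS_between/MS_within = 675.0/150.0 = 4.5. F_crit ≈ 3.22. Reject H₀. At least one mean differs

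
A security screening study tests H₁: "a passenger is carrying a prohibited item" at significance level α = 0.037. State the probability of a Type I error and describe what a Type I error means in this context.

P(Type I error) = α = 0.037. A Type I error is rejecting H₀ when H₀ is actually true (false positive) — here, concluding that a passenger is carrying a prohibited item when in fact this is not the case. Consequence: detaining an innocent passenger — delay and inconvenience.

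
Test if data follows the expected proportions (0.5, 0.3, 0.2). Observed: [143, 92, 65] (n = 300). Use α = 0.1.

Expected: [150.0, 90.0, 60.0]. χ² = 0.788. df = 2, critical = 4.605. Fail to reject H₀.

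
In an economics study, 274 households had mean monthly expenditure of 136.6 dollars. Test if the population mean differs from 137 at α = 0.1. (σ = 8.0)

z = (x̄ - μ₀)/(σ/√n) = (136.6 - 137)/(8.0/√274) = -0.828. Critical value: ±1.645. Since |-0.828| ≤ 1.645, Fail to reject H₀.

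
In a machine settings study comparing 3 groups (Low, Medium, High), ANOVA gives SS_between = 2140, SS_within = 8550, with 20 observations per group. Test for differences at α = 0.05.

df_between = 2, df_within = 57. F = MS_between/MS_within = 1070.0/150.0 = 7.133. F_crit ≈ 3.159. Reject H₀. At least one mean differs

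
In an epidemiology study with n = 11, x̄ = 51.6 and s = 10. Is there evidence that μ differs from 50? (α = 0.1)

t = (x̄ - μ₀)/(s/√n) = (51.6 - 50)/(10/√11) = 0.531. df = 10, critical t = ±1.812. Fail to reject H₀.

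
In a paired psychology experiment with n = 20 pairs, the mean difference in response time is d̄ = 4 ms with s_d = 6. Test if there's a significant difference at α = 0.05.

t = d̄/(s_d/√n) = 4/(6/√20) = 2.981. df = 19, critical t = ±2.093. Reject H₀.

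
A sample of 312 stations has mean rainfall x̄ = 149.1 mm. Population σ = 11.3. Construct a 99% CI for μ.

CI = x̄ ± z*(σ/√n) = 149.1 ± 2.576(11.3/√312) = 149.1 ± 1.65 = (147.45, 150.75)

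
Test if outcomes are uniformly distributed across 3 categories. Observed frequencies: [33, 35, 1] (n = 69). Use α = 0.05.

Expected = 23 each. χ² = Σ(O-E)²/E = 31.652. df = 2, critical value = 5.991. Reject H₀.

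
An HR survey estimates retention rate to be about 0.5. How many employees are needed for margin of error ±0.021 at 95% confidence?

n = z²p(1-p)/E² = 1.96²×0.5×0.5/0.021² = 2177.8 → n = 2178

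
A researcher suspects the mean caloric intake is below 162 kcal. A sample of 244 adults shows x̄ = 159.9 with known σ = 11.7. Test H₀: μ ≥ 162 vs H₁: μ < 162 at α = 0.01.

z = -2.804. Critical value: -2.33. Reject H₀.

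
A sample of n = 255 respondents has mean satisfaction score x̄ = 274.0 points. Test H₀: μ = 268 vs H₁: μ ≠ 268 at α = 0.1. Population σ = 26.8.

z = (x̄ - μ₀)/(σ/√n) = (274.0 - 268)/(26.8/√255) = 3.575. Critical value: ±1.645. Since |3.575| > 1.645, Reject H₀.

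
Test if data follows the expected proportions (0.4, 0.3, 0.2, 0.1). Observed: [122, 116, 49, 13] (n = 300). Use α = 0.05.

Expected: [120.0, 90.0, 60.0, 30.0]. χ² = 19.194. df = 3, critical = 7.815. Reject H₀.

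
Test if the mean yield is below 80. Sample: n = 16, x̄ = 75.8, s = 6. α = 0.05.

t = (75.8 - 80)/(6/√16) = -2.8, df = 15. Critical t = -1.753. Reject H₀.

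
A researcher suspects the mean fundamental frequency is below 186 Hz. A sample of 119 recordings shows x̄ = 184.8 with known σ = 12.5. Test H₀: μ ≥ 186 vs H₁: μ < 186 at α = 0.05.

z = -1.047. Critical value: -1.645. Fail to reject H₀.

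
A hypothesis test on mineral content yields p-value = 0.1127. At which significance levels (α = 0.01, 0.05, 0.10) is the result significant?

p = 0.1127. Not significant at any of the given levels.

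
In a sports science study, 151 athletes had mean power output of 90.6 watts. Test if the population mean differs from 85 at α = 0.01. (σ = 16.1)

z = (x̄ - μ₀)/(σ/√n) = (90.6 - 85)/(16.1/√151) = 4.274. Critical value: ±2.576. Since |4.274| > 2.576, Reject H₀.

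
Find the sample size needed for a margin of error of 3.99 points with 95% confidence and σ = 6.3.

n = (z*σ/E)² = (1.96×6.3/3.99)² = 9.6 → n = 10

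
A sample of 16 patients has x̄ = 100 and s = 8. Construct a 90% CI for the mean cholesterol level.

CI = x̄ ± t*(s/√n) = 100 ± 1.753(8/√16) = (96.49, 103.51)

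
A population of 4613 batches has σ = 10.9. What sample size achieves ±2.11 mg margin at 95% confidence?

Without FPC: n₀ = (1.96×10.9/2.11)² = 102.518. With FPC: n = n₀N/(n₀+N-1) = 100.3 → n = 101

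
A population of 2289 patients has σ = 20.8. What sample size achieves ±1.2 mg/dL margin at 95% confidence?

Without FPC: n₀ = (1.96×20.8/1.2)² = 1154.187. With FPC: n = n₀N/(n₀+N-1) = 767.5 → n = 768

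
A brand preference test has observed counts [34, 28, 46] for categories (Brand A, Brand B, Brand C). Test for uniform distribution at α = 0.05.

Expected = 36 each. χ² = Σ(O-E)²/E = 4.667. df = 2, critical value = 5.991. Fail to reject H₀.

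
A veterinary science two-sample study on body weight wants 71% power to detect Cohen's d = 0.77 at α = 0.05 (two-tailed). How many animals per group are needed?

z_{α/2} = 1.96, z_β = Φ⁻¹(0.71) = 0.553. For medium effect (d = 0.77): n per group = 2(z_{α/2} + z_β)²/d² = 2(1.96 + 0.553)²/0.77² = 21.3 → 22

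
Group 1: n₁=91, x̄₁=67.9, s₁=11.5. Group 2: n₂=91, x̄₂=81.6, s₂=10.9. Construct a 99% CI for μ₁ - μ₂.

Difference = -13.7. SE = √(11.5²/91 + 10.9²/91) = 1.661. CI = (-17.98, -9.42)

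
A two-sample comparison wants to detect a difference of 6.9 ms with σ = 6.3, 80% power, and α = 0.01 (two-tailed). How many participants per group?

n per group = 2(z_α/2 + z_β)²σ²/d² = 2×(2.576 + 0.84)²×6.3²/6.9² = 19.5 → n = 20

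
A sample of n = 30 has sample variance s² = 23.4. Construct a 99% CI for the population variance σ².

df = 29. χ²_{0.005} = 52.336, χ²_{0.995} = 13.121. CI for σ² = ((n-1)s²/χ²_{α/2}, (n-1)s²/χ²_{1-α/2}) = (29·23.4/52.336, 29·23.4/13.121) = (12.97, 51.72)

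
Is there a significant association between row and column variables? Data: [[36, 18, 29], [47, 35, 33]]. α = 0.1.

χ² = 2.051. df = 2, critical = 4.605. Fail to reject H₀. No evidence of dependence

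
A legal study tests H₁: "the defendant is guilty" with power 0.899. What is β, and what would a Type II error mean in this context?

β = 1 - power = 1 - 0.899 = 0.101. A Type II error is failing to reject H₀ when H₀ is false (false negative) — here, failing to conclude that the defendant is guilty when in fact it is true. Consequence: acquitting a guilty person.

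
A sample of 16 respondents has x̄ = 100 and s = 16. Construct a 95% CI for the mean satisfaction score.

CI = x̄ ± t*(s/√n) = 100 ± 2.131(16/√16) = (91.48, 108.52)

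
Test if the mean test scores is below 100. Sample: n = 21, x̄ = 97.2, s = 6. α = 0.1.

t = (97.2 - 100)/(6/√21) = -2.139, df = 20. Critical t = -1.325. Reject H₀.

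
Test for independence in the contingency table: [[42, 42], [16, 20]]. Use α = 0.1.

χ² = 0.311. df = 1, critical = 2.706. Fail to reject H₀. No evidence of dependence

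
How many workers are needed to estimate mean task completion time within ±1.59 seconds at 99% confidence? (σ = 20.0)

n = (z*σ/E)² = (2.576×20.0/1.59)² = 1049.9 → n = 1050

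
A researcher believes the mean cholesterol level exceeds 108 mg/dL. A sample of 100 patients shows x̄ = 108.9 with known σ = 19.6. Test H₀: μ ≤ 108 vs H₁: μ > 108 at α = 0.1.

z = 0.459. Critical value: 1.28. Fail to reject H₀.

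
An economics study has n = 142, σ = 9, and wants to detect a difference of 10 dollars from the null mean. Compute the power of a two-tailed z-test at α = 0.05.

SE = σ/√n = 9/√142 = 0.755. Non-centrality λ = d/SE = 10/0.755 = 13.24. Power ≈ Φ(λ - z_{α/2}) = Φ(13.24 - 1.96) = Φ(11.28) = 1.0.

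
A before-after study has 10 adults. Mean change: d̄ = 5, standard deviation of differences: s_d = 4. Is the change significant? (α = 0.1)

t = d̄/(s_d/√n) = 5/(4/√10) = 3.953. df = 9, critical t = ±1.833. Reject H₀.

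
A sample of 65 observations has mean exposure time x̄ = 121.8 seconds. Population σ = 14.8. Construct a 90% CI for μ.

CI = x̄ ± z*(σ/√n) = 121.8 ± 1.645(14.8/√65) = 121.8 ± 3.02 = (118.78, 124.82)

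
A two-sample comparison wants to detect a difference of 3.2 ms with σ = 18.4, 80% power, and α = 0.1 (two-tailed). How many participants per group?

n per group = 2(z_α/2 + z_β)²σ²/d² = 2×(1.645 + 0.84)²×18.4²/3.2² = 408.3 → n = 409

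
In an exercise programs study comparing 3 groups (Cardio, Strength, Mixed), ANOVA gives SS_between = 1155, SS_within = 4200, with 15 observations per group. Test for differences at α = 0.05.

df_between = 2, df_within = 42. F = MS_between/MS_within = 577.5/100.0 = 5.775. F_crit ≈ 3.22. Reject H₀. At least one mean differs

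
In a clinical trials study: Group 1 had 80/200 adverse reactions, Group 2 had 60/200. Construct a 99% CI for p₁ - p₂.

p̂₁ = 0.4, p̂₂ = 0.3. Difference = 0.1. CI = (-0.022, 0.222)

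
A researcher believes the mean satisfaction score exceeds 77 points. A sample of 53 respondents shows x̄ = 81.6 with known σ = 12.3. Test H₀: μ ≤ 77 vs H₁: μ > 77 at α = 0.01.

z = 2.723. Critical value: 2.33. Reject H₀.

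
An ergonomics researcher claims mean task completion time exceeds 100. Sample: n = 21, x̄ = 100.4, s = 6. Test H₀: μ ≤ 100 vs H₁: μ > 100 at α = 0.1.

t = (100.4 - 100)/(6/√21) = 0.306, df = 20. Critical t = 1.325. Fail to reject H₀.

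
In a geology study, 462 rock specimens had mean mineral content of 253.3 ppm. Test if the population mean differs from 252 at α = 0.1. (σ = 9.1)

z = (x̄ - μ₀)/(σ/√n) = (253.3 - 252)/(9.1/√462) = 3.071. Critical value: ±1.645. Since |3.071| > 1.645, Reject H₀.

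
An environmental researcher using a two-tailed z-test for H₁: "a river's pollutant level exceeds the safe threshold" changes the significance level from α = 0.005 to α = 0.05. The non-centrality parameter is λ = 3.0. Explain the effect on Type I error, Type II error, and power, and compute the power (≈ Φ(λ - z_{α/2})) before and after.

Increasing α from 0.005 to 0.05:
• Type I error rate increases (α is the Type I rate by definition).
• Critical value moves from z_{α/2} = 2.807 to 1.96, so power = Φ(λ - z_{α/2}) goes from Φ(3.0 - 2.807) = 0.577 to Φ(3.0 - 1.96) = 0.851.
• Type II error rate β = 1 - power therefore decreases (0.423 → 0.149).
Appropriate when false negatives are costly — here, allowing unsafe pollution to continue.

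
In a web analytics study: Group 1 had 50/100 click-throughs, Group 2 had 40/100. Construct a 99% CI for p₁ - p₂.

p̂₁ = 0.5, p̂₂ = 0.4. Difference = 0.1. CI = (-0.08, 0.28)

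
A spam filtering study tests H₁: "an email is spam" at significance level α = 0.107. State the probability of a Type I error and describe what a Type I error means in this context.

P(Type I error) = α = 0.107. A Type I error is rejecting H₀ when H₀ is actually true (false positive) — here, concluding that an email is spam when in fact this is not the case. Consequence: a legitimate email is sent to the spam folder and the user misses it.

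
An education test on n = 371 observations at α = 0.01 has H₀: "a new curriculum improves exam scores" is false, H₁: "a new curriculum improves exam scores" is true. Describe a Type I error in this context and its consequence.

Type I error: rejecting H₀ when it is true — concluding that a new curriculum improves exam scores when in fact it is not. Consequence: adopting a curriculum that gives no real benefit — disruption for nothing.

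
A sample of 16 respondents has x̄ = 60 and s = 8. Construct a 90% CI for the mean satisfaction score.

CI = x̄ ± t*(s/√n) = 60 ± 1.753(8/√16) = (56.49, 63.51)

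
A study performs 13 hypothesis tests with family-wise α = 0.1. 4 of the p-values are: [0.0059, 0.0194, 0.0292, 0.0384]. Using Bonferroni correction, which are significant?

Bonferroni α = 0.1/13 = 0.00769. Significant p-values: [0.0059]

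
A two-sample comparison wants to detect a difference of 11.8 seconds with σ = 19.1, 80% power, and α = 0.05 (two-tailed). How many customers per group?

n per group = 2(z_α/2 + z_β)²σ²/d² = 2×(1.96 + 0.84)²×19.1²/11.8² = 41.1 → n = 42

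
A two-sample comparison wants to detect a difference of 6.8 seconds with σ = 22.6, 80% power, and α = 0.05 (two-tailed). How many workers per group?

n per group = 2(z_α/2 + z_β)²σ²/d² = 2×(1.96 + 0.84)²×22.6²/6.8² = 173.2 → n = 174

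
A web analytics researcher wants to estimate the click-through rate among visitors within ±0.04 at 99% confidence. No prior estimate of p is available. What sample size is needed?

Conservative approach: use p = 0.5 (maximizes p(1-p) = 0.25). n = z²(0.25)/E² = 2.576²×0.25/0.04² = 1036.8 → n = 1037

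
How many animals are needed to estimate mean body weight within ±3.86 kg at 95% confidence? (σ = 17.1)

n = (z*σ/E)² = (1.96×17.1/3.86)² = 75.4 → n = 76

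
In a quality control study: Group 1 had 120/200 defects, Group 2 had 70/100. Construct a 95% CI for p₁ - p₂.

p̂₁ = 0.6, p̂₂ = 0.7. Difference = -0.1. CI = (-0.213, 0.013)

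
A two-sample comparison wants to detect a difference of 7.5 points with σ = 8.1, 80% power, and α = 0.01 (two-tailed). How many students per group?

n per group = 2(z_α/2 + z_β)²σ²/d² = 2×(2.576 + 0.84)²×8.1²/7.5² = 27.2 → n = 28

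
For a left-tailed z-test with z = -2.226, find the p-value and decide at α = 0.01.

p = P(Z < -2.226) = Φ(-2.226) ≈ 0.013. Since p ≥ 0.01, fail to reject H₀ (not significant) at α = 0.01.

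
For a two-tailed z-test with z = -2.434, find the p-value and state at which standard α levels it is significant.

p = 2·P(Z > |-2.434|) = 2·(1 - Φ(2.434)) ≈ 0.0149. Significant at α = 0.1; Significant at α = 0.05.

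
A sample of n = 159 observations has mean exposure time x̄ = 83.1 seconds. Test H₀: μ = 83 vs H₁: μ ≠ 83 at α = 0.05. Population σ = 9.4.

z = (x̄ - μ₀)/(σ/√n) = (83.1 - 83)/(9.4/√159) = 0.134. Critical value: ±1.96. Since |0.134| ≤ 1.96, Fail to reject H₀.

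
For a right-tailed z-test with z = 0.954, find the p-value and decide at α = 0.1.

p = P(Z > 0.954) = 1 - Φ(0.954) ≈ 0.17. Since p ≥ 0.1, fail to reject H₀ (not significant) at α = 0.1.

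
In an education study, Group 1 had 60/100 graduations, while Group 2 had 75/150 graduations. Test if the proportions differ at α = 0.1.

p̂₁ = 0.6, p̂₂ = 0.5, pooled p̂ = 0.54. z = 1.554. Critical: ±1.645. Fail to reject H₀.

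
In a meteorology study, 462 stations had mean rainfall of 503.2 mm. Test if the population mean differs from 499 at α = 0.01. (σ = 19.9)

z = (x̄ - μ₀)/(σ/√n) = (503.2 - 499)/(19.9/√462) = 4.536. Critical value: ±2.576. Since |4.536| > 2.576, Reject H₀.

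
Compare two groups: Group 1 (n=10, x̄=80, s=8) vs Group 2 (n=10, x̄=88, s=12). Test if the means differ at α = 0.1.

Pooled sp = 10.2. t = -1.754, df = 18. Critical t = ±1.734. Reject H₀.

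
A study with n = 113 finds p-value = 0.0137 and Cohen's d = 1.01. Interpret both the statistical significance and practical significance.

Statistically significant (p = 0.0137 < 0.05). Cohen's d = 1.01 indicates a large effect size. Both statistical and practical significance should be considered.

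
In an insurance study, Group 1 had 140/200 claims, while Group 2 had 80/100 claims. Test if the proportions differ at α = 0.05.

p̂₁ = 0.7, p̂₂ = 0.8, pooled p̂ = 0.733. z = -1.846. Critical: ±1.96. Fail to reject H₀.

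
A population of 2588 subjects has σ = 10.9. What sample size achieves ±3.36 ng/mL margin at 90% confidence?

Without FPC: n₀ = (1.645×10.9/3.36)² = 28.478. With FPC: n = n₀N/(n₀+N-1) = 28.2 → n = 29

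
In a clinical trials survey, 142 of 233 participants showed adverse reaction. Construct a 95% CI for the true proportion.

p̂ = 0.609. CI = p̂ ± z*√(p̂(1-p̂)/n) = (0.547, 0.672)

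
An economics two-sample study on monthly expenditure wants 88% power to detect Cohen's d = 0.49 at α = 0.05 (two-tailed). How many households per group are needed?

z_{α/2} = 1.96, z_β = Φ⁻¹(0.88) = 1.175. For small effect (d = 0.49): n per group = 2(z_{α/2} + z_β)²/d² = 2(1.96 + 1.175)²/0.49² = 81.9 → 82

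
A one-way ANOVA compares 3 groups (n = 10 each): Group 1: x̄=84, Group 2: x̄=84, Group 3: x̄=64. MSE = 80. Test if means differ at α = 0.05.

Grand mean = 77.33. SS_between = 2666.67, MS_between = 1333.33. F = 16.667, F_crit ≈ 3.354. Reject H₀.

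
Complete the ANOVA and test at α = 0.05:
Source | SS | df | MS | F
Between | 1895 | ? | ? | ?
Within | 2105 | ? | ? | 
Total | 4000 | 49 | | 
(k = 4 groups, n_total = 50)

df_between = 3, df_within = 46. MS_between = 631.67, MS_within = 45.76. F = 13.804, F_crit ≈ 2.807. Reject H₀.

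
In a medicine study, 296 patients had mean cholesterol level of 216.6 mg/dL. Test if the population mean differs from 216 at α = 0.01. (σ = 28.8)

z = (x̄ - μ₀)/(σ/√n) = (216.6 - 216)/(28.8/√296) = 0.358. Critical value: ±2.576. Since |0.358| ≤ 2.576, Fail to reject H₀.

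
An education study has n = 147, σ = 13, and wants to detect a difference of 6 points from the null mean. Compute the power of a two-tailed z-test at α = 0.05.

SE = σ/√n = 13/√147 = 1.072. Non-centrality λ = d/SE = 6/1.072 = 5.596. Power ≈ Φ(λ - z_{α/2}) = Φ(5.596 - 1.96) = Φ(3.636) = 1.0.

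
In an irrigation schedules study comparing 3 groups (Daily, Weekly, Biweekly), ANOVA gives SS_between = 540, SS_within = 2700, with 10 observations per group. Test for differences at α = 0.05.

df_between = 2, df_within = 27. F = MS_between/MS_within = 270.0/100.0 = 2.7. F_crit ≈ 3.354. Fail to reject H₀.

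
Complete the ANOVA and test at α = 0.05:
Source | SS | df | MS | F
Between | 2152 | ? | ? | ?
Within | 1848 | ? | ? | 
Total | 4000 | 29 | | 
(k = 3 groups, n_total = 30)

df_between = 2, df_within = 27. MS_between = 1076.0, MS_within = 68.44. F = 15.721, F_crit ≈ 3.354. Reject H₀.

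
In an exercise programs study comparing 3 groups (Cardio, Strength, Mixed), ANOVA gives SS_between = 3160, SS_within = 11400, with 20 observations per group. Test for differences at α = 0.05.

df_between = 2, df_within = 57. F = MS_between/MS_within = 1580.0/200.0 = 7.9. F_crit ≈ 3.159. Reject H₀. At least one mean differs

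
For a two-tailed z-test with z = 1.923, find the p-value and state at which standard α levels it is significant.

p = 2·P(Z > |1.923|) = 2·(1 - Φ(1.923)) ≈ 0.0545. Significant at α = 0.1.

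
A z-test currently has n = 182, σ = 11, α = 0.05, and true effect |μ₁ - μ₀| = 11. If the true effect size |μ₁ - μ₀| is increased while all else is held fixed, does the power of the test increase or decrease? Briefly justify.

Power increases: a larger true effect increases the non-centrality λ = |μ₁ - μ₀|/(σ/√n).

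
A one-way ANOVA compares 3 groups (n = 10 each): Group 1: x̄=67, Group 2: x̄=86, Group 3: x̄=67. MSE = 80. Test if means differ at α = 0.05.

Grand mean = 73.33. SS_between = 2406.67, MS_between = 1203.33. F = 15.042, F_crit ≈ 3.354. Reject H₀.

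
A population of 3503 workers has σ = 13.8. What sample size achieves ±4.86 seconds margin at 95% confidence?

Without FPC: n₀ = (1.96×13.8/4.86)² = 30.974. With FPC: n = n₀N/(n₀+N-1) = 30.7 → n = 31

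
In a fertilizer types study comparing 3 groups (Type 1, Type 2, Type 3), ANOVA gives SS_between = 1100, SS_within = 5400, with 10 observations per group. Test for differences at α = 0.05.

df_between = 2, df_within = 27. F = MS_between/MS_within = 550.0/200.0 = 2.75. F_crit ≈ 3.354. Fail to reject H₀.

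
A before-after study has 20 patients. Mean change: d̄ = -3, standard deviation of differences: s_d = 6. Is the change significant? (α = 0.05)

t = d̄/(s_d/√n) = -3/(6/√20) = -2.236. df = 19, critical t = ±2.093. Reject H₀.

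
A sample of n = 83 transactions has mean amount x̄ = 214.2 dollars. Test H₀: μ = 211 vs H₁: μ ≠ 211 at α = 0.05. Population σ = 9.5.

z = (x̄ - μ₀)/(σ/√n) = (214.2 - 211)/(9.5/√83) = 3.069. Critical value: ±1.96. Since |3.069| > 1.96, Reject H₀.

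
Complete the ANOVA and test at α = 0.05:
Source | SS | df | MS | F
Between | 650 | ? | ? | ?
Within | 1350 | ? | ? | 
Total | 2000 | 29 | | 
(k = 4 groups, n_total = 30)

df_between = 3, df_within = 26. MS_between = 216.67, MS_within = 51.92. F = 4.173, F_crit ≈ 2.975. Reject H₀.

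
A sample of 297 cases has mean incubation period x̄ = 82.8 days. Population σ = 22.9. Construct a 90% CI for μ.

CI = x̄ ± z*(σ/√n) = 82.8 ± 1.645(22.9/√297) = 82.8 ± 2.19 = (80.61, 84.99)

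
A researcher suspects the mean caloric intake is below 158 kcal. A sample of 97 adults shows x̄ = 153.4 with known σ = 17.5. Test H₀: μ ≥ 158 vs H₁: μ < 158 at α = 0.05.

z = -2.589. Critical value: -1.645. Reject H₀.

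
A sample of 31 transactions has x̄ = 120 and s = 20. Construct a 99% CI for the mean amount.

CI = x̄ ± t*(s/√n) = 120 ± 2.75(20/√31) = (110.12, 129.88)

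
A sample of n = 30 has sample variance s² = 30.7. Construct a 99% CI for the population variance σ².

df = 29. χ²_{0.005} = 52.336, χ²_{0.995} = 13.121. CI for σ² = ((n-1)s²/χ²_{α/2}, (n-1)s²/χ²_{1-α/2}) = (29·30.7/52.336, 29·30.7/13.121) = (17.01, 67.85)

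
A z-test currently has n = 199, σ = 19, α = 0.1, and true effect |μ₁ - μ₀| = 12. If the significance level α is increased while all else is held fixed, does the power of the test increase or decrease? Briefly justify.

Power increases: a larger α lowers the critical value, so more of the H₁ sampling distribution falls in the rejection region.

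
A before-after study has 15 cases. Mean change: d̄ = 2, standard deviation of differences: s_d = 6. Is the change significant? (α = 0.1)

t = d̄/(s_d/√n) = 2/(6/√15) = 1.291. df = 14, critical t = ±1.761. Fail to reject H₀.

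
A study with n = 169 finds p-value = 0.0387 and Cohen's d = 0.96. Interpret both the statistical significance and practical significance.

Statistically significant (p = 0.0387 < 0.05). Cohen's d = 0.96 indicates a large effect size. Both statistical and practical significance should be considered.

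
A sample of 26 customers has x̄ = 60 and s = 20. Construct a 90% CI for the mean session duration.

CI = x̄ ± t*(s/√n) = 60 ± 1.708(20/√26) = (53.3, 66.7)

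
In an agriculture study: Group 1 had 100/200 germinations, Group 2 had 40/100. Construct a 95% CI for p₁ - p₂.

p̂₁ = 0.5, p̂₂ = 0.4. Difference = 0.1. CI = (-0.018, 0.218)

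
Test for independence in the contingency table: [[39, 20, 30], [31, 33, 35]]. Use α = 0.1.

χ² = 3.967. df = 2, critical = 4.605. Fail to reject H₀. No evidence of dependence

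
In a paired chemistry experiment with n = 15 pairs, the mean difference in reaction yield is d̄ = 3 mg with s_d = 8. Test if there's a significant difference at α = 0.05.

t = d̄/(s_d/√n) = 3/(8/√15) = 1.452. df = 14, critical t = ±2.145. Fail to reject H₀.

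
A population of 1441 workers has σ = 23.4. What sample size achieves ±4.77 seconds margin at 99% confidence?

Without FPC: n₀ = (2.576×23.4/4.77)² = 159.693. With FPC: n = n₀N/(n₀+N-1) = 143.9 → n = 144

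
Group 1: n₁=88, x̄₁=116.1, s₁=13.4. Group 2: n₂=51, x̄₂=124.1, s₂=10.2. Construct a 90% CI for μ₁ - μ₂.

Difference = -8.0. SE = √(13.4²/88 + 10.2²/51) = 2.02. CI = (-11.32, -4.68)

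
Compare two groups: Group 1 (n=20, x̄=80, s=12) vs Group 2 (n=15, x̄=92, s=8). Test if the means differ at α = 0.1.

Pooled sp = 10.49. t = -3.349, df = 33. Critical t = ±1.692. Reject H₀.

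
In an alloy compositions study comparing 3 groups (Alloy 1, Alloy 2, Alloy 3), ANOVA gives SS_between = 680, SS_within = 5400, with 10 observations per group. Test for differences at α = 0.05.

df_between = 2, df_within = 27. F = MS_between/MS_within = 340.0/200.0 = 1.7. F_crit ≈ 3.354. Fail to reject H₀.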